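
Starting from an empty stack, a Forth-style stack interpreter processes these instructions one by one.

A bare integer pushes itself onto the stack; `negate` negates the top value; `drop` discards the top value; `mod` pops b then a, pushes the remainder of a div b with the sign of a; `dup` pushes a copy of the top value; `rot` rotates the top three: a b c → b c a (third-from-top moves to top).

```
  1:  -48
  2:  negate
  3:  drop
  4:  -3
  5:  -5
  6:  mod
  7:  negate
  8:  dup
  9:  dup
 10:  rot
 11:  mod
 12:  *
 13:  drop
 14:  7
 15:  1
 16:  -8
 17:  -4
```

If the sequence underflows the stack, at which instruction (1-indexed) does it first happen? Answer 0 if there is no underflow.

0

-48    → [-48]
negate → [48]
drop   → []
-3     → [-3]
-5     → [-3, -5]
mod    → [-3]
negate → [3]
dup    → [3, 3]
dup    → [3, 3, 3]
rot    → [3, 3, 3]
mod    → [3, 0]
*      → [0]
drop   → []
7      → [7]
1      → [7, 1]
-8     → [7, 1, -8]
-4     → [7, 1, -8, -4]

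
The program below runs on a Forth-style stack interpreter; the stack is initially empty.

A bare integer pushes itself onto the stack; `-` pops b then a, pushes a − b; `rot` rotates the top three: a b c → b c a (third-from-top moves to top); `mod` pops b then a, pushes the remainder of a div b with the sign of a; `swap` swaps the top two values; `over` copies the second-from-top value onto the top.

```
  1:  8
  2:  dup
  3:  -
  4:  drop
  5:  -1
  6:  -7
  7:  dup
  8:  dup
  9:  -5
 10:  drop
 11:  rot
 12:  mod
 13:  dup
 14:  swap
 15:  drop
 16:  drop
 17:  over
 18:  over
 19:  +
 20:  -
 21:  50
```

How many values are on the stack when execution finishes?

3

8    -> [8]
dup  -> [8, 8]
-    -> [0]
drop -> []
-1   -> [-1]
-7   -> [-1, -7]
dup  -> [-1, -7, -7]
dup  -> [-1, -7, -7, -7]
-5   -> [-1, -7, -7, -7, -5]
drop -> [-1, -7, -7, -7]
rot  -> [-1, -7, -7, -7]
mod  -> [-1, -7, 0]
dup  -> [-1, -7, 0, 0]
swap -> [-1, -7, 0, 0]
drop -> [-1, -7, 0]
drop -> [-1, -7]
over -> [-1, -7, -1]
over -> [-1, -7, -1, -7]
+    -> [-1, -7, -8]
-    -> [-1, 1]
50   -> [-1, 1, 50]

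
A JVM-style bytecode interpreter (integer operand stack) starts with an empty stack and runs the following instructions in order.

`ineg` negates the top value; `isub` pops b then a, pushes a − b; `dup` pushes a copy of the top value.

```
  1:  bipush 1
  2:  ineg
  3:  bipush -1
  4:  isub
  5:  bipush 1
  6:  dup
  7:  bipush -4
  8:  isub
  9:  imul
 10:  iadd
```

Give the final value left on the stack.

bipush 1  → [1]
ineg      → [-1]
bipush -1 → [-1, -1]
isub      → [0]
bipush 1  → [0, 1]
dup       → [0, 1, 1]
bipush -4 → [0, 1, 1, -4]
isub      → [0, 1, 5]
imul      → [0, 5]
iadd      → [5]

5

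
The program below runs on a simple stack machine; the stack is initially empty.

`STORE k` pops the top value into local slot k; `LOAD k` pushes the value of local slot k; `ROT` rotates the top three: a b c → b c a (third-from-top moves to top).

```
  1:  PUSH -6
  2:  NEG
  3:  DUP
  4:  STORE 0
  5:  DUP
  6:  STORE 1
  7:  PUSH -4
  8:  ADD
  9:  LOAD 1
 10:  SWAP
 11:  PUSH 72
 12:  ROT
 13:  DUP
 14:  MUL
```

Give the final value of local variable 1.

6

PUSH -6  [-6]
NEG      [6]
DUP      [6, 6]
STORE 0  [6]
DUP      [6, 6]
STORE 1  [6]
PUSH -4  [6, -4]
ADD      [2]
LOAD 1   [2, 6]
SWAP     [6, 2]
PUSH 72  [6, 2, 72]
ROT      [2, 72, 6]
DUP      [2, 72, 6, 6]
MUL      [2, 72, 36]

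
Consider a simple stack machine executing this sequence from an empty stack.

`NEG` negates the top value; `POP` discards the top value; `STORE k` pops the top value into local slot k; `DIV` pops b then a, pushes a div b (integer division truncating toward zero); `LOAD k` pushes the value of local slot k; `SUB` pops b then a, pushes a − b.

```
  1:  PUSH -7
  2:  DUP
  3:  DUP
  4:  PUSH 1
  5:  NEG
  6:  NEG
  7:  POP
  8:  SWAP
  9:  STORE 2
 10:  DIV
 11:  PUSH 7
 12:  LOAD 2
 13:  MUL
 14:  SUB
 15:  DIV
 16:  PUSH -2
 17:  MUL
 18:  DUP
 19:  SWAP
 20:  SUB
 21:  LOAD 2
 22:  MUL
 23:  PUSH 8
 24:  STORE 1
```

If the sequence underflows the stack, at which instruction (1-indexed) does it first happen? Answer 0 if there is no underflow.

PUSH -7 : [-7]
DUP     : [-7, -7]
DUP     : [-7, -7, -7]
PUSH 1  : [-7, -7, -7, 1]
NEG     : [-7, -7, -7, -1]
NEG     : [-7, -7, -7, 1]
POP     : [-7, -7, -7]
SWAP    : [-7, -7, -7]
STORE 2 : [-7, -7]
DIV     : [1]
PUSH 7  : [1, 7]
LOAD 2  : [1, 7, -7]
MUL     : [1, -49]
SUB     : [50]
DIV  — needs 2 operands, stack has 1 → underflow

15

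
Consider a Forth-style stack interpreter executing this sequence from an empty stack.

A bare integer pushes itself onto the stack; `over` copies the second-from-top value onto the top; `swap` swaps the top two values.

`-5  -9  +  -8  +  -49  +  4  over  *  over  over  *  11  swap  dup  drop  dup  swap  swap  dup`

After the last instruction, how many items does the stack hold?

6

-5   -> -5
-9   -> -5 -9
+    -> -14
-8   -> -14 -8
+    -> -22
-49  -> -22 -49
+    -> -71
4    -> -71 4
over -> -71 4 -71
*    -> -71 -284
over -> -71 -284 -71
over -> -71 -284 -71 -284
*    -> -71 -284 20164
11   -> -71 -284 20164 11
swap -> -71 -284 11 20164
dup  -> -71 -284 11 20164 20164
drop -> -71 -284 11 20164
dup  -> -71 -284 11 20164 20164
swap -> -71 -284 11 20164 20164
swap -> -71 -284 11 20164 20164
dup  -> -71 -284 11 20164 20164 20164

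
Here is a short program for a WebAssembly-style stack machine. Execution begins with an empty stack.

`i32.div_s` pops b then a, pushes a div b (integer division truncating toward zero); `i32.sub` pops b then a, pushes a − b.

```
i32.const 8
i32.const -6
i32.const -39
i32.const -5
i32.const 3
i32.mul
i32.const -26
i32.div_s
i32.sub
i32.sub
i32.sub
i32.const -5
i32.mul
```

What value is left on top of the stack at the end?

i32.const 8   : [8]
i32.const -6  : [8, -6]
i32.const -39 : [8, -6, -39]
i32.const -5  : [8, -6, -39, -5]
i32.const 3   : [8, -6, -39, -5, 3]
i32.mul       : [8, -6, -39, -15]
i32.const -26 : [8, -6, -39, -15, -26]
i32.div_s     : [8, -6, -39, 0]
i32.sub       : [8, -6, -39]
i32.sub       : [8, 33]
i32.sub       : [-25]
i32.const -5  : [-25, -5]
i32.mul       : [125]

125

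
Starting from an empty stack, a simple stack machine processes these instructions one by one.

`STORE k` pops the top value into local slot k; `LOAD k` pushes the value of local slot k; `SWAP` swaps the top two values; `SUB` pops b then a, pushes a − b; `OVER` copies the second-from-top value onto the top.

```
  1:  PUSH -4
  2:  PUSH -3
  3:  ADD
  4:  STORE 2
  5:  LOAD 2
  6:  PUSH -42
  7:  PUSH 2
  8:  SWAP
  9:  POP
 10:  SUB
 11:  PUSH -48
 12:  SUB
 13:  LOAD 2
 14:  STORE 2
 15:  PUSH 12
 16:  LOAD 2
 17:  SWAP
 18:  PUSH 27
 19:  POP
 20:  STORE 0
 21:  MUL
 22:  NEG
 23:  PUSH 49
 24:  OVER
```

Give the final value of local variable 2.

-7

PUSH -4  -> -4
PUSH -3  -> -4 -3
ADD      -> -7
STORE 2  -> (empty)
LOAD 2   -> -7
PUSH -42 -> -7 -42
PUSH 2   -> -7 -42 2
SWAP     -> -7 2 -42
POP      -> -7 2
SUB      -> -9
PUSH -48 -> -9 -48
SUB      -> 39
LOAD 2   -> 39 -7
STORE 2  -> 39
PUSH 12  -> 39 12
LOAD 2   -> 39 12 -7
SWAP     -> 39 -7 12
PUSH 27  -> 39 -7 12 27
POP      -> 39 -7 12
STORE 0  -> 39 -7
MUL      -> -273
NEG      -> 273
PUSH 49  -> 273 49
OVER     -> 273 49 273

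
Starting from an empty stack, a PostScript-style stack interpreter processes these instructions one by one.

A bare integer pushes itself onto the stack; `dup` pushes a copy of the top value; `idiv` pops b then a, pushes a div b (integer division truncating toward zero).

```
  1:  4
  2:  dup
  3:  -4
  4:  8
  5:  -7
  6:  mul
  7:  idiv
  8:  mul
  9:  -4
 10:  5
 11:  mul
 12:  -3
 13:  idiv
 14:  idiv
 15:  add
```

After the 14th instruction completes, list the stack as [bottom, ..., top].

[4, 0]

4    → 4
dup  → 4 4
-4   → 4 4 -4
8    → 4 4 -4 8
-7   → 4 4 -4 8 -7
mul  → 4 4 -4 -56
idiv → 4 4 0
mul  → 4 0
-4   → 4 0 -4
5    → 4 0 -4 5
mul  → 4 0 -20
-3   → 4 0 -20 -3
idiv → 4 0 6
idiv → 4 0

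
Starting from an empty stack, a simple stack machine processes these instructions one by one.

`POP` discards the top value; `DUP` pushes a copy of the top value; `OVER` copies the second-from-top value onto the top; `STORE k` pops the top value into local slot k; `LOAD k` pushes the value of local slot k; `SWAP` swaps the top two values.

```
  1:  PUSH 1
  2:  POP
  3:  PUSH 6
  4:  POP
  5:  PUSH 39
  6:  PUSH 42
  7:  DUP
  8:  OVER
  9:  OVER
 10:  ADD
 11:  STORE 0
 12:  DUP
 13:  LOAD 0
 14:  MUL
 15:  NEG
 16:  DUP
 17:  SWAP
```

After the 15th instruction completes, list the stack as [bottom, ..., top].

PUSH 1   [1]
POP      []
PUSH 6   [6]
POP      []
PUSH 39  [39]
PUSH 42  [39, 42]
DUP      [39, 42, 42]
OVER     [39, 42, 42, 42]
OVER     [39, 42, 42, 42, 42]
ADD      [39, 42, 42, 84]
STORE 0  [39, 42, 42]
DUP      [39, 42, 42, 42]
LOAD 0   [39, 42, 42, 42, 84]
MUL      [39, 42, 42, 3528]
NEG      [39, 42, 42, -3528]

[39, 42, 42, -3528]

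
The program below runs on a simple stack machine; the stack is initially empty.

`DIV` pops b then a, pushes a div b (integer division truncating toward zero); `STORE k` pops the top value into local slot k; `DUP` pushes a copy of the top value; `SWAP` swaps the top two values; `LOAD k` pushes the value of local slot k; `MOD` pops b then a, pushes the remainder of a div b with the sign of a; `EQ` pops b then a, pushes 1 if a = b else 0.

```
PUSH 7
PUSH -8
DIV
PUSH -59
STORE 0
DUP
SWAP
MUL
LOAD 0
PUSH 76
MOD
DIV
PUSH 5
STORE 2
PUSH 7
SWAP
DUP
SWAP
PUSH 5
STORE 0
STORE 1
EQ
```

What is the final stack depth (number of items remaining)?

PUSH 7   : 7
PUSH -8  : 7 -8
DIV      : 0
PUSH -59 : 0 -59
STORE 0  : 0
DUP      : 0 0
SWAP     : 0 0
MUL      : 0
LOAD 0   : 0 -59
PUSH 76  : 0 -59 76
MOD      : 0 -59
DIV      : 0
PUSH 5   : 0 5
STORE 2  : 0
PUSH 7   : 0 7
SWAP     : 7 0
DUP      : 7 0 0
SWAP     : 7 0 0
PUSH 5   : 7 0 0 5
STORE 0  : 7 0 0
STORE 1  : 7 0
EQ       : 0

1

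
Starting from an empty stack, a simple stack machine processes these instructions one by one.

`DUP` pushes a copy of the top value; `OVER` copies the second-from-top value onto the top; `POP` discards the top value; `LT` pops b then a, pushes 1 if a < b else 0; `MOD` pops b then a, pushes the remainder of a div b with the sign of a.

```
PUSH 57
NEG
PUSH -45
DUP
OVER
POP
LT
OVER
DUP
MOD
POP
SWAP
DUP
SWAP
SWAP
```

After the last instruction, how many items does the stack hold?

3

PUSH 57   57
NEG       -57
PUSH -45  -57 -45
DUP       -57 -45 -45
OVER      -57 -45 -45 -45
POP       -57 -45 -45
LT        -57 0
OVER      -57 0 -57
DUP       -57 0 -57 -57
MOD       -57 0 0
POP       -57 0
SWAP      0 -57
DUP       0 -57 -57
SWAP      0 -57 -57
SWAP      0 -57 -57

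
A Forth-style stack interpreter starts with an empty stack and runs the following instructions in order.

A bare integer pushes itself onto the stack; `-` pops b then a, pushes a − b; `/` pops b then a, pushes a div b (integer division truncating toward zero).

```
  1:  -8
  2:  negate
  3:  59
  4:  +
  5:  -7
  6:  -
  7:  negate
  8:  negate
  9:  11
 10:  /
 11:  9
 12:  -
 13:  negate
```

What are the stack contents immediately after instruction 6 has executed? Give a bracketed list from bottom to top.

[74]

-8      -8
negate  8
59      8 59
+       67
-7      67 -7
-       74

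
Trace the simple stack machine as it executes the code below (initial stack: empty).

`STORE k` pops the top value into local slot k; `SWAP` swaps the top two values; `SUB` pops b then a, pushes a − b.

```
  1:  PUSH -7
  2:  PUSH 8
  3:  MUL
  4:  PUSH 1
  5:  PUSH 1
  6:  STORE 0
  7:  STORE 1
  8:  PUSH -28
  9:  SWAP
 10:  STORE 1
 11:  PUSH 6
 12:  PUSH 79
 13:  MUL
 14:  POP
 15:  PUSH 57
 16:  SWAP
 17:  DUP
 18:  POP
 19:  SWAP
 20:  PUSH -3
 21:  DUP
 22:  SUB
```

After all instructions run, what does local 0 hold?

1

PUSH -7  → -7
PUSH 8   → -7 8
MUL      → -56
PUSH 1   → -56 1
PUSH 1   → -56 1 1
STORE 0  → -56 1
STORE 1  → -56
PUSH -28 → -56 -28
SWAP     → -28 -56
STORE 1  → -28
PUSH 6   → -28 6
PUSH 79  → -28 6 79
MUL      → -28 474
POP      → -28
PUSH 57  → -28 57
SWAP     → 57 -28
DUP      → 57 -28 -28
POP      → 57 -28
SWAP     → -28 57
PUSH -3  → -28 57 -3
DUP      → -28 57 -3 -3
SUB      → -28 57 0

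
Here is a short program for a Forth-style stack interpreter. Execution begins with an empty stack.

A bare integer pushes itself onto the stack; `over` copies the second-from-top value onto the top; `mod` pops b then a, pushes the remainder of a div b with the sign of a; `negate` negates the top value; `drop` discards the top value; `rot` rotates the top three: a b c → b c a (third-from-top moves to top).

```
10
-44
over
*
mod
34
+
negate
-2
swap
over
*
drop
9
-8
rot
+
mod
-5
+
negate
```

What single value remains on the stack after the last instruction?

-4

10      10
-44     10 -44
over    10 -44 10
*       10 -440
mod     10
34      10 34
+       44
negate  -44
-2      -44 -2
swap    -2 -44
over    -2 -44 -2
*       -2 88
drop    -2
9       -2 9
-8      -2 9 -8
rot     9 -8 -2
+       9 -10
mod     9
-5      9 -5
+       4
negate  -4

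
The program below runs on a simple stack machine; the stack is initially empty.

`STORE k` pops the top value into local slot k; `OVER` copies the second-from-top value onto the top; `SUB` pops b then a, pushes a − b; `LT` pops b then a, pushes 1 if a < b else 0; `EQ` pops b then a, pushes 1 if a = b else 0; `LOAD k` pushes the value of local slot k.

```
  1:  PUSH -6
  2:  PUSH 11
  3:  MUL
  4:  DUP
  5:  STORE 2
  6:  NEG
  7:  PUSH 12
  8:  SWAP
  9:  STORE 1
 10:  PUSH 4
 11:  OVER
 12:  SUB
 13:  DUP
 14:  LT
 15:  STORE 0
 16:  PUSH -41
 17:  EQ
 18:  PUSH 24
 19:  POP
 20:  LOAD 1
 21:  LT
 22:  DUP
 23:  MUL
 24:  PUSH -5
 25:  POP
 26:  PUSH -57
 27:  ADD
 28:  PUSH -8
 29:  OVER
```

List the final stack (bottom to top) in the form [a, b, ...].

PUSH -6  -> -6
PUSH 11  -> -6 11
MUL      -> -66
DUP      -> -66 -66
STORE 2  -> -66
NEG      -> 66
PUSH 12  -> 66 12
SWAP     -> 12 66
STORE 1  -> 12
PUSH 4   -> 12 4
OVER     -> 12 4 12
SUB      -> 12 -8
DUP      -> 12 -8 -8
LT       -> 12 0
STORE 0  -> 12
PUSH -41 -> 12 -41
EQ       -> 0
PUSH 24  -> 0 24
POP      -> 0
LOAD 1   -> 0 66
LT       -> 1
DUP      -> 1 1
MUL      -> 1
PUSH -5  -> 1 -5
POP      -> 1
PUSH -57 -> 1 -57
ADD      -> -56
PUSH -8  -> -56 -8
OVER     -> -56 -8 -56

[-56, -8, -56]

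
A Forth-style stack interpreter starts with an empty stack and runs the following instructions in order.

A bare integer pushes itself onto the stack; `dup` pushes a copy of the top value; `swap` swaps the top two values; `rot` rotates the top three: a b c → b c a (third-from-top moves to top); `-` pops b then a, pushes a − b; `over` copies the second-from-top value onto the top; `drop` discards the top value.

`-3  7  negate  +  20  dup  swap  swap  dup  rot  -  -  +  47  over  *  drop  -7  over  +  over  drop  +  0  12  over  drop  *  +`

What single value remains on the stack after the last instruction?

13

-3      [-3]
7       [-3, 7]
negate  [-3, -7]
+       [-10]
20      [-10, 20]
dup     [-10, 20, 20]
swap    [-10, 20, 20]
swap    [-10, 20, 20]
dup     [-10, 20, 20, 20]
rot     [-10, 20, 20, 20]
-       [-10, 20, 0]
-       [-10, 20]
+       [10]
47      [10, 47]
over    [10, 47, 10]
*       [10, 470]
drop    [10]
-7      [10, -7]
over    [10, -7, 10]
+       [10, 3]
over    [10, 3, 10]
drop    [10, 3]
+       [13]
0       [13, 0]
12      [13, 0, 12]
over    [13, 0, 12, 0]
drop    [13, 0, 12]
*       [13, 0]
+       [13]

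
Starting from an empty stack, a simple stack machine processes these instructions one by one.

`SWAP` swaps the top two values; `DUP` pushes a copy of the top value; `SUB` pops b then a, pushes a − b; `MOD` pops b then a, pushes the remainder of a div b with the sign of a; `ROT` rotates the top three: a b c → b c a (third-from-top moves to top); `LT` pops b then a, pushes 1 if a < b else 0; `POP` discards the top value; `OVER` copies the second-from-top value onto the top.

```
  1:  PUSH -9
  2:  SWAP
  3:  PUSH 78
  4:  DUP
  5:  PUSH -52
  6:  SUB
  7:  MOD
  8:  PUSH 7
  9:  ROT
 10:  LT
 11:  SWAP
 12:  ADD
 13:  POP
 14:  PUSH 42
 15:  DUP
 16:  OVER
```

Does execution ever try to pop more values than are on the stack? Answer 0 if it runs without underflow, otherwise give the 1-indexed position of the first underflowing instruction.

2

PUSH -9 → [-9]
SWAP  — needs 2 operands, stack has 1 → underflow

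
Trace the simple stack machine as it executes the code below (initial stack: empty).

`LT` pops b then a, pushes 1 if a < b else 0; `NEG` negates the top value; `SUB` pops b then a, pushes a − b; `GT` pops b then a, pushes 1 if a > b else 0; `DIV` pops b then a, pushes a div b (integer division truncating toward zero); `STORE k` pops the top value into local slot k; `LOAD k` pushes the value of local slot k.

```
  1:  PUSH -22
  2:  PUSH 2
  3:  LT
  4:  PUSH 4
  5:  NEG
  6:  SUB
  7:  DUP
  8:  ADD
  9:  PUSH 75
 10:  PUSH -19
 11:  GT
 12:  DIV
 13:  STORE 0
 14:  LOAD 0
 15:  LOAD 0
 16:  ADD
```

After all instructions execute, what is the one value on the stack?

PUSH -22 → -22
PUSH 2   → -22 2
LT       → 1
PUSH 4   → 1 4
NEG      → 1 -4
SUB      → 5
DUP      → 5 5
ADD      → 10
PUSH 75  → 10 75
PUSH -19 → 10 75 -19
GT       → 10 1
DIV      → 10
STORE 0  → (empty)
LOAD 0   → 10
LOAD 0   → 10 10
ADD      → 20

20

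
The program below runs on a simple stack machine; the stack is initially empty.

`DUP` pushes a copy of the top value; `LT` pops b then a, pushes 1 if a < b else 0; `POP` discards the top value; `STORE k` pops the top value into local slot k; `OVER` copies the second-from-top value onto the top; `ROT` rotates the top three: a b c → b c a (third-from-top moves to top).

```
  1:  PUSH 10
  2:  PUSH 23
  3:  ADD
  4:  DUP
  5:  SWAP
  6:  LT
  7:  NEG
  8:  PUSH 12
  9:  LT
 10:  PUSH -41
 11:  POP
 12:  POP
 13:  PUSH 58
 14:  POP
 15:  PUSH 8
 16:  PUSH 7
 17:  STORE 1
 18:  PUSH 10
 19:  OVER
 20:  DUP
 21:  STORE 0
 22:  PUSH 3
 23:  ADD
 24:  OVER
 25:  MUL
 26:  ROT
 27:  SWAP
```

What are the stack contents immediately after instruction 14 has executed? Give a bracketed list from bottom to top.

[]

PUSH 10   10
PUSH 23   10 23
ADD       33
DUP       33 33
SWAP      33 33
LT        0
NEG       0
PUSH 12   0 12
LT        1
PUSH -41  1 -41
POP       1
POP       (empty)
PUSH 58   58
POP       (empty)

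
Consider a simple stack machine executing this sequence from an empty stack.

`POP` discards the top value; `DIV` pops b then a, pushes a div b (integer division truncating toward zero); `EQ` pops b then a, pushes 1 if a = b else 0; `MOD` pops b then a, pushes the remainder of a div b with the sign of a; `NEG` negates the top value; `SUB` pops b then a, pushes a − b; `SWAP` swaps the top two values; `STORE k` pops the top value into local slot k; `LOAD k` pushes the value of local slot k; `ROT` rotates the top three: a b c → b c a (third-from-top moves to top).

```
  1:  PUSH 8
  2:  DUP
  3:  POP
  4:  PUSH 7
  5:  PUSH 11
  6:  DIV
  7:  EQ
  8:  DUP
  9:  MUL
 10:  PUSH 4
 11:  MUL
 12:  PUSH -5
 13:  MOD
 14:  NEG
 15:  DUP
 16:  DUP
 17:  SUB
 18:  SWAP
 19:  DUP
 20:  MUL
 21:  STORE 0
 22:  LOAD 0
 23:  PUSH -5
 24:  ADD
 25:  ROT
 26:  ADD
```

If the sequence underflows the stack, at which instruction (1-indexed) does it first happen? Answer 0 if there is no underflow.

PUSH 8   [8]
DUP      [8, 8]
POP      [8]
PUSH 7   [8, 7]
PUSH 11  [8, 7, 11]
DIV      [8, 0]
EQ       [0]
DUP      [0, 0]
MUL      [0]
PUSH 4   [0, 4]
MUL      [0]
PUSH -5  [0, -5]
MOD      [0]
NEG      [0]
DUP      [0, 0]
DUP      [0, 0, 0]
SUB      [0, 0]
SWAP     [0, 0]
DUP      [0, 0, 0]
MUL      [0, 0]
STORE 0  [0]
LOAD 0   [0, 0]
PUSH -5  [0, 0, -5]
ADD      [0, -5]
ROT  — needs 3 operands, stack has 2 → underflow

25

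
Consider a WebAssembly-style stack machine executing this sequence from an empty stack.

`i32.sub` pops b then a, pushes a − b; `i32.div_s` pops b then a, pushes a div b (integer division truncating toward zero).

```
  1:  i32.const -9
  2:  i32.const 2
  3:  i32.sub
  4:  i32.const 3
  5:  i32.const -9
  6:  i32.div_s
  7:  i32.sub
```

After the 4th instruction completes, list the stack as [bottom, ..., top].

[-11, 3]

i32.const -9 → -9
i32.const 2  → -9 2
i32.sub      → -11
i32.const 3  → -11 3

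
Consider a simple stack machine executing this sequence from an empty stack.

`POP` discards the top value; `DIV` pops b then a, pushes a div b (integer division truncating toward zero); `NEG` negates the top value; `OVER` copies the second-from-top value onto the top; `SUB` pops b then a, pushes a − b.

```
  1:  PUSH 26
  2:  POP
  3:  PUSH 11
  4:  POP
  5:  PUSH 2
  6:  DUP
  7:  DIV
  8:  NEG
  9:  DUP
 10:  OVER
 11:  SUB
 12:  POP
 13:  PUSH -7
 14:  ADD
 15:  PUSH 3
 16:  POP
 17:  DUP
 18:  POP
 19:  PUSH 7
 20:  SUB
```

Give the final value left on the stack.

-15

PUSH 26 : [26]
POP     : []
PUSH 11 : [11]
POP     : []
PUSH 2  : [2]
DUP     : [2, 2]
DIV     : [1]
NEG     : [-1]
DUP     : [-1, -1]
OVER    : [-1, -1, -1]
SUB     : [-1, 0]
POP     : [-1]
PUSH -7 : [-1, -7]
ADD     : [-8]
PUSH 3  : [-8, 3]
POP     : [-8]
DUP     : [-8, -8]
POP     : [-8]
PUSH 7  : [-8, 7]
SUB     : [-15]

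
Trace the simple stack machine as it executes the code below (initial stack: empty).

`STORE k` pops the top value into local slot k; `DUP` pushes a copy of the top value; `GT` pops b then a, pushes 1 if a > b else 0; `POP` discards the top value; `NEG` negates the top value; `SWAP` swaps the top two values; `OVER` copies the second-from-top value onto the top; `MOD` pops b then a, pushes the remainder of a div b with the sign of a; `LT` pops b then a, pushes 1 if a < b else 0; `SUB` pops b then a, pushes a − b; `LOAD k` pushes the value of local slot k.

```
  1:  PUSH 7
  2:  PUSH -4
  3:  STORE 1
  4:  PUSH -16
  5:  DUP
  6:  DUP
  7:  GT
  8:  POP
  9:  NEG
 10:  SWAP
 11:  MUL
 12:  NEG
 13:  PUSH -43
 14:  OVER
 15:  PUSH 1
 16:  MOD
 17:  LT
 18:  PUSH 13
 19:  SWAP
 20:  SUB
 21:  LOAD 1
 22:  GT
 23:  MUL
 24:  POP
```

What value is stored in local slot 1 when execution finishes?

PUSH 7   -> [7]
PUSH -4  -> [7, -4]
STORE 1  -> [7]
PUSH -16 -> [7, -16]
DUP      -> [7, -16, -16]
DUP      -> [7, -16, -16, -16]
GT       -> [7, -16, 0]
POP      -> [7, -16]
NEG      -> [7, 16]
SWAP     -> [16, 7]
MUL      -> [112]
NEG      -> [-112]
PUSH -43 -> [-112, -43]
OVER     -> [-112, -43, -112]
PUSH 1   -> [-112, -43, -112, 1]
MOD      -> [-112, -43, 0]
LT       -> [-112, 1]
PUSH 13  -> [-112, 1, 13]
SWAP     -> [-112, 13, 1]
SUB      -> [-112, 12]
LOAD 1   -> [-112, 12, -4]
GT       -> [-112, 1]
MUL      -> [-112]
POP      -> []

-4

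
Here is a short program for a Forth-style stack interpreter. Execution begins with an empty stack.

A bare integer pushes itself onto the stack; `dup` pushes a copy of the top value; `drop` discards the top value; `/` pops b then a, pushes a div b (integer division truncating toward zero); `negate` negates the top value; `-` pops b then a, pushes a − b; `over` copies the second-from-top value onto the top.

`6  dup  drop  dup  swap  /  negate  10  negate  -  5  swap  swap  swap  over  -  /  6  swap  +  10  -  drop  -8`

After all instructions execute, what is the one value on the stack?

-8

6      → 6
dup    → 6 6
drop   → 6
dup    → 6 6
swap   → 6 6
/      → 1
negate → -1
10     → -1 10
negate → -1 -10
-      → 9
5      → 9 5
swap   → 5 9
swap   → 9 5
swap   → 5 9
over   → 5 9 5
-      → 5 4
/      → 1
6      → 1 6
swap   → 6 1
+      → 7
10     → 7 10
-      → -3
drop   → (empty)
-8     → -8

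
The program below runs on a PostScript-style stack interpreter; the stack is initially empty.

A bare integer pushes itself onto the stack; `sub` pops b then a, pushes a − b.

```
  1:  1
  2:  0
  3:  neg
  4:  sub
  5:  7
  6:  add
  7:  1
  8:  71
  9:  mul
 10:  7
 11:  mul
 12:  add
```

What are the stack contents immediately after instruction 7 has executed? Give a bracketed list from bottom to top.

1   -> [1]
0   -> [1, 0]
neg -> [1, 0]
sub -> [1]
7   -> [1, 7]
add -> [8]
1   -> [8, 1]

[8, 1]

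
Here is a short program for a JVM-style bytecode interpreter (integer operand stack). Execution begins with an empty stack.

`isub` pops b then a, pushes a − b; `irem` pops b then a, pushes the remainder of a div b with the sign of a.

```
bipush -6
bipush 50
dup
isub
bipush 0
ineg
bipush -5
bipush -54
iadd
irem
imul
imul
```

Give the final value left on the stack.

bipush -6  -> -6
bipush 50  -> -6 50
dup        -> -6 50 50
isub       -> -6 0
bipush 0   -> -6 0 0
ineg       -> -6 0 0
bipush -5  -> -6 0 0 -5
bipush -54 -> -6 0 0 -5 -54
iadd       -> -6 0 0 -59
irem       -> -6 0 0
imul       -> -6 0
imul       -> 0

0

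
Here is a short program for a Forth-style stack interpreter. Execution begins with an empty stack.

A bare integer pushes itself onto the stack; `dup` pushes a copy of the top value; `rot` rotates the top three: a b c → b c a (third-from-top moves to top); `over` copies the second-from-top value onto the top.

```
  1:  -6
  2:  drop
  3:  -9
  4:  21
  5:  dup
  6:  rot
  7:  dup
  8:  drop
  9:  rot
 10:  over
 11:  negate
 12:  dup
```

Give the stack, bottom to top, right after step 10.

-6   -> -6
drop -> (empty)
-9   -> -9
21   -> -9 21
dup  -> -9 21 21
rot  -> 21 21 -9
dup  -> 21 21 -9 -9
drop -> 21 21 -9
rot  -> 21 -9 21
over -> 21 -9 21 -9

[21, -9, 21, -9]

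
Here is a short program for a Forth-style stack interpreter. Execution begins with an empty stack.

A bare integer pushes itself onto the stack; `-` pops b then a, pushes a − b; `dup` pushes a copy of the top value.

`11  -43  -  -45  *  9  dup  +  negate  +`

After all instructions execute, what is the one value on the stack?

-2448

11     → [11]
-43    → [11, -43]
-      → [54]
-45    → [54, -45]
*      → [-2430]
9      → [-2430, 9]
dup    → [-2430, 9, 9]
+      → [-2430, 18]
negate → [-2430, -18]
+      → [-2448]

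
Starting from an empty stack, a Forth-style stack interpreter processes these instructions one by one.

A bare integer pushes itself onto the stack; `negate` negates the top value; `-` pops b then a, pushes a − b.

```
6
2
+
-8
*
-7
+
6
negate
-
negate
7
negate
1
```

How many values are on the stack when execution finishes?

6      → [6]
2      → [6, 2]
+      → [8]
-8     → [8, -8]
*      → [-64]
-7     → [-64, -7]
+      → [-71]
6      → [-71, 6]
negate → [-71, -6]
-      → [-65]
negate → [65]
7      → [65, 7]
negate → [65, -7]
1      → [65, -7, 1]

3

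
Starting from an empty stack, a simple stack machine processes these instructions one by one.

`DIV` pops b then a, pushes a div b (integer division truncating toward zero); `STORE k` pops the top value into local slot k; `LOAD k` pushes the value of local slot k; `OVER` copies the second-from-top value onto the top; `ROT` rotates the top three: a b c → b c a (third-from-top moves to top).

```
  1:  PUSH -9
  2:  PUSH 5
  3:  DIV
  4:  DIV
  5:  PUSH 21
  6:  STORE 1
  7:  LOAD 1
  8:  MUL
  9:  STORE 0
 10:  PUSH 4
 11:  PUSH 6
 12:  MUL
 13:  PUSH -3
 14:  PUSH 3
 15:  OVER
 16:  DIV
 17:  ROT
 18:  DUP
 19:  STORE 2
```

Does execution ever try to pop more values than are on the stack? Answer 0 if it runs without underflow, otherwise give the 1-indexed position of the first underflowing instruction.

4

PUSH -9 -> [-9]
PUSH 5  -> [-9, 5]
DIV     -> [-1]
DIV  — needs 2 operands, stack has 1 → underflow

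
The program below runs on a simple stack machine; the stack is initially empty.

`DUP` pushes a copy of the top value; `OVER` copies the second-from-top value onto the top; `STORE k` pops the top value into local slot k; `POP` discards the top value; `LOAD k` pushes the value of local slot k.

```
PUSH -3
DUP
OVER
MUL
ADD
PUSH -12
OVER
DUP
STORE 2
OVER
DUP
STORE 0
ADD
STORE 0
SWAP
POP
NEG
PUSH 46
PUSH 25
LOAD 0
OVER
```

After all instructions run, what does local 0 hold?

-6

PUSH -3   -3
DUP       -3 -3
OVER      -3 -3 -3
MUL       -3 9
ADD       6
PUSH -12  6 -12
OVER      6 -12 6
DUP       6 -12 6 6
STORE 2   6 -12 6
OVER      6 -12 6 -12
DUP       6 -12 6 -12 -12
STORE 0   6 -12 6 -12
ADD       6 -12 -6
STORE 0   6 -12
SWAP      -12 6
POP       -12
NEG       12
PUSH 46   12 46
PUSH 25   12 46 25
LOAD 0    12 46 25 -6
OVER      12 46 25 -6 25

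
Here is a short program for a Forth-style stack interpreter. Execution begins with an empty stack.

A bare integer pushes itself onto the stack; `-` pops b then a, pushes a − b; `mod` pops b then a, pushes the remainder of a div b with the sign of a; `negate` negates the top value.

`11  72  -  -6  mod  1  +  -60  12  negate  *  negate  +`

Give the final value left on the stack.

-720

11     -> [11]
72     -> [11, 72]
-      -> [-61]
-6     -> [-61, -6]
mod    -> [-1]
1      -> [-1, 1]
+      -> [0]
-60    -> [0, -60]
12     -> [0, -60, 12]
negate -> [0, -60, -12]
*      -> [0, 720]
negate -> [0, -720]
+      -> [-720]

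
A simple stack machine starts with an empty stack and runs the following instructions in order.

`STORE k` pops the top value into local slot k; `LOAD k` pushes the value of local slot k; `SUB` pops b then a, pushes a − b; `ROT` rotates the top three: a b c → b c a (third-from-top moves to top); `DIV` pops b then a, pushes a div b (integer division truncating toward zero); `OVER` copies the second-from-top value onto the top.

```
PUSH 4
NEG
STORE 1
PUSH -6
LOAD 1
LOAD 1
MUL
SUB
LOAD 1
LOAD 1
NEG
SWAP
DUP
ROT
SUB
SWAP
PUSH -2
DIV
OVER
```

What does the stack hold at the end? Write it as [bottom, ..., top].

PUSH 4  : [4]
NEG     : [-4]
STORE 1 : []
PUSH -6 : [-6]
LOAD 1  : [-6, -4]
LOAD 1  : [-6, -4, -4]
MUL     : [-6, 16]
SUB     : [-22]
LOAD 1  : [-22, -4]
LOAD 1  : [-22, -4, -4]
NEG     : [-22, -4, 4]
SWAP    : [-22, 4, -4]
DUP     : [-22, 4, -4, -4]
ROT     : [-22, -4, -4, 4]
SUB     : [-22, -4, -8]
SWAP    : [-22, -8, -4]
PUSH -2 : [-22, -8, -4, -2]
DIV     : [-22, -8, 2]
OVER    : [-22, -8, 2, -8]

[-22, -8, 2, -8]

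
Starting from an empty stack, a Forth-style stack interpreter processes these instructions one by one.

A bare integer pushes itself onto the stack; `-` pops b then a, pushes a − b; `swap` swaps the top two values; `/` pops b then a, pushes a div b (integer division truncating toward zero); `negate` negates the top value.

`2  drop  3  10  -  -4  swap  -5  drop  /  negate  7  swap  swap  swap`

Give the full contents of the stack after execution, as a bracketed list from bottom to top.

[7, 0]

2      → [2]
drop   → []
3      → [3]
10     → [3, 10]
-      → [-7]
-4     → [-7, -4]
swap   → [-4, -7]
-5     → [-4, -7, -5]
drop   → [-4, -7]
/      → [0]
negate → [0]
7      → [0, 7]
swap   → [7, 0]
swap   → [0, 7]
swap   → [7, 0]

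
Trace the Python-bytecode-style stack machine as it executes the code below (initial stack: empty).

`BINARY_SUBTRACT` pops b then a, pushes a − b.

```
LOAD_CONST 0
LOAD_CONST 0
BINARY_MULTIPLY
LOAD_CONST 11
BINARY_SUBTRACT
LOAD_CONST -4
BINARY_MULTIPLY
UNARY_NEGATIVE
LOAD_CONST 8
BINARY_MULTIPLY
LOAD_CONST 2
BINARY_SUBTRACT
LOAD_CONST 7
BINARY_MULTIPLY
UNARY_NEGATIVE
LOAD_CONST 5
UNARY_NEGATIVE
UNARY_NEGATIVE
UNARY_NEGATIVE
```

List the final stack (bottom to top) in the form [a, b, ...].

LOAD_CONST 0    → 0
LOAD_CONST 0    → 0 0
BINARY_MULTIPLY → 0
LOAD_CONST 11   → 0 11
BINARY_SUBTRACT → -11
LOAD_CONST -4   → -11 -4
BINARY_MULTIPLY → 44
UNARY_NEGATIVE  → -44
LOAD_CONST 8    → -44 8
BINARY_MULTIPLY → -352
LOAD_CONST 2    → -352 2
BINARY_SUBTRACT → -354
LOAD_CONST 7    → -354 7
BINARY_MULTIPLY → -2478
UNARY_NEGATIVE  → 2478
LOAD_CONST 5    → 2478 5
UNARY_NEGATIVE  → 2478 -5
UNARY_NEGATIVE  → 2478 5
UNARY_NEGATIVE  → 2478 -5

[2478, -5]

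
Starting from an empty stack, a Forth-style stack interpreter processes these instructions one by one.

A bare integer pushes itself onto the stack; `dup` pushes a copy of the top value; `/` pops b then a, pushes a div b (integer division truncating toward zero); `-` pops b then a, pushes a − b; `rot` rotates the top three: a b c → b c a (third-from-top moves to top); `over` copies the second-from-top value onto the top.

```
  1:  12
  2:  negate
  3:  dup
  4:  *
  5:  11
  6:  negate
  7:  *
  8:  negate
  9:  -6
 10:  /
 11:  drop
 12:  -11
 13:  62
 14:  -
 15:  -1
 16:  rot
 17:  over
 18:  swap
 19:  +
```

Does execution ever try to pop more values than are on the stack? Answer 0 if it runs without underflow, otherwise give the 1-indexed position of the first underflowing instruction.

16

12     -> [12]
negate -> [-12]
dup    -> [-12, -12]
*      -> [144]
11     -> [144, 11]
negate -> [144, -11]
*      -> [-1584]
negate -> [1584]
-6     -> [1584, -6]
/      -> [-264]
drop   -> []
-11    -> [-11]
62     -> [-11, 62]
-      -> [-73]
-1     -> [-73, -1]
rot  — needs 3 operands, stack has 2 → underflow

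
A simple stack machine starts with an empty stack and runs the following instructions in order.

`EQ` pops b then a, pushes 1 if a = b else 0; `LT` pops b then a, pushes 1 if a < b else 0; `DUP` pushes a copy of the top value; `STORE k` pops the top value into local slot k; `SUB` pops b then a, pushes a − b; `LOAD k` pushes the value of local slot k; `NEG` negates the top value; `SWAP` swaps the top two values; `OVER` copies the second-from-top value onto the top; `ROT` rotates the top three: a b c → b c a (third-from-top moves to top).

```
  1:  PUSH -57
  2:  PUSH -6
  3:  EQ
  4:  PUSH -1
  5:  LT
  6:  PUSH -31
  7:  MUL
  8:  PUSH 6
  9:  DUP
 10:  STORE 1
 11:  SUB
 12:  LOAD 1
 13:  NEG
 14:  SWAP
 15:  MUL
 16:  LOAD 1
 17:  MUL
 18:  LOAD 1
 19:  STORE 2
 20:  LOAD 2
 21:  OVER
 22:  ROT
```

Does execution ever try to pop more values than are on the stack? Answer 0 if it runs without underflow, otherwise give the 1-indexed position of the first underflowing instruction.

PUSH -57 → -57
PUSH -6  → -57 -6
EQ       → 0
PUSH -1  → 0 -1
LT       → 0
PUSH -31 → 0 -31
MUL      → 0
PUSH 6   → 0 6
DUP      → 0 6 6
STORE 1  → 0 6
SUB      → -6
LOAD 1   → -6 6
NEG      → -6 -6
SWAP     → -6 -6
MUL      → 36
LOAD 1   → 36 6
MUL      → 216
LOAD 1   → 216 6
STORE 2  → 216
LOAD 2   → 216 6
OVER     → 216 6 216
ROT      → 6 216 216

0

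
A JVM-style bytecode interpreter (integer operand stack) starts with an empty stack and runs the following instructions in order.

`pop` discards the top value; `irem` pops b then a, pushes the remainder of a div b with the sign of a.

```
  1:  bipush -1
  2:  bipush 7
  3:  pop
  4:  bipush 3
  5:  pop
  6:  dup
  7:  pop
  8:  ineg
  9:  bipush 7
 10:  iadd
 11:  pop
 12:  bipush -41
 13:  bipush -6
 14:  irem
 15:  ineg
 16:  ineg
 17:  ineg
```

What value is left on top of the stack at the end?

bipush -1  -> [-1]
bipush 7   -> [-1, 7]
pop        -> [-1]
bipush 3   -> [-1, 3]
pop        -> [-1]
dup        -> [-1, -1]
pop        -> [-1]
ineg       -> [1]
bipush 7   -> [1, 7]
iadd       -> [8]
pop        -> []
bipush -41 -> [-41]
bipush -6  -> [-41, -6]
irem       -> [-5]
ineg       -> [5]
ineg       -> [-5]
ineg       -> [5]

5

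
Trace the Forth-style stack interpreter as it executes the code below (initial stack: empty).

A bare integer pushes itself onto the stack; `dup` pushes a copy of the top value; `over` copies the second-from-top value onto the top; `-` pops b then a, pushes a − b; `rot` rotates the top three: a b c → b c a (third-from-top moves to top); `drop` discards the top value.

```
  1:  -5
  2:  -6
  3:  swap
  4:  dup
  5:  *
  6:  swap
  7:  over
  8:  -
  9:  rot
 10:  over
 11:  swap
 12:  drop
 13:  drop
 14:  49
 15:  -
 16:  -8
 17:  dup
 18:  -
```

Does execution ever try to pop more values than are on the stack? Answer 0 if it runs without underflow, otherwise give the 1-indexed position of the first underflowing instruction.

-5   → [-5]
-6   → [-5, -6]
swap → [-6, -5]
dup  → [-6, -5, -5]
*    → [-6, 25]
swap → [25, -6]
over → [25, -6, 25]
-    → [25, -31]
rot  — needs 3 operands, stack has 2 → underflow

9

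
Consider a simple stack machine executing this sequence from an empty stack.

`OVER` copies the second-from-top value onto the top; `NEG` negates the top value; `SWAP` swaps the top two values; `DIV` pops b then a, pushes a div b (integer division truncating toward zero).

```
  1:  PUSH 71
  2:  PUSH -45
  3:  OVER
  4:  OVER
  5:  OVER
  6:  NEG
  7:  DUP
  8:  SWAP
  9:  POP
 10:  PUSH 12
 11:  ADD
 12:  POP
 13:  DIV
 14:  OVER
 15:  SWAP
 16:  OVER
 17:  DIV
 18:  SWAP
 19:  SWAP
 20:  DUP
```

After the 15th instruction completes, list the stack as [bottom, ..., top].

[71, -45, -45, -1]

PUSH 71  → [71]
PUSH -45 → [71, -45]
OVER     → [71, -45, 71]
OVER     → [71, -45, 71, -45]
OVER     → [71, -45, 71, -45, 71]
NEG      → [71, -45, 71, -45, -71]
DUP      → [71, -45, 71, -45, -71, -71]
SWAP     → [71, -45, 71, -45, -71, -71]
POP      → [71, -45, 71, -45, -71]
PUSH 12  → [71, -45, 71, -45, -71, 12]
ADD      → [71, -45, 71, -45, -59]
POP      → [71, -45, 71, -45]
DIV      → [71, -45, -1]
OVER     → [71, -45, -1, -45]
SWAP     → [71, -45, -45, -1]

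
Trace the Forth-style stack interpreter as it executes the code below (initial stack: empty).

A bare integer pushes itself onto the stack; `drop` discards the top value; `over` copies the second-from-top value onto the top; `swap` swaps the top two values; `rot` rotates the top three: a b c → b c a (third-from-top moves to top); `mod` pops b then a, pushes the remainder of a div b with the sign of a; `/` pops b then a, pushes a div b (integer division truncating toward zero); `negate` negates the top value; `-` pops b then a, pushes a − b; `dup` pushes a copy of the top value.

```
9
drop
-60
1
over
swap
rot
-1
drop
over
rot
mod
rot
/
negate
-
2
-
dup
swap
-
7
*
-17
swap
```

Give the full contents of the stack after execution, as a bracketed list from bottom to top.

[-17, 0]

9      -> 9
drop   -> (empty)
-60    -> -60
1      -> -60 1
over   -> -60 1 -60
swap   -> -60 -60 1
rot    -> -60 1 -60
-1     -> -60 1 -60 -1
drop   -> -60 1 -60
over   -> -60 1 -60 1
rot    -> -60 -60 1 1
mod    -> -60 -60 0
rot    -> -60 0 -60
/      -> -60 0
negate -> -60 0
-      -> -60
2      -> -60 2
-      -> -62
dup    -> -62 -62
swap   -> -62 -62
-      -> 0
7      -> 0 7
*      -> 0
-17    -> 0 -17
swap   -> -17 0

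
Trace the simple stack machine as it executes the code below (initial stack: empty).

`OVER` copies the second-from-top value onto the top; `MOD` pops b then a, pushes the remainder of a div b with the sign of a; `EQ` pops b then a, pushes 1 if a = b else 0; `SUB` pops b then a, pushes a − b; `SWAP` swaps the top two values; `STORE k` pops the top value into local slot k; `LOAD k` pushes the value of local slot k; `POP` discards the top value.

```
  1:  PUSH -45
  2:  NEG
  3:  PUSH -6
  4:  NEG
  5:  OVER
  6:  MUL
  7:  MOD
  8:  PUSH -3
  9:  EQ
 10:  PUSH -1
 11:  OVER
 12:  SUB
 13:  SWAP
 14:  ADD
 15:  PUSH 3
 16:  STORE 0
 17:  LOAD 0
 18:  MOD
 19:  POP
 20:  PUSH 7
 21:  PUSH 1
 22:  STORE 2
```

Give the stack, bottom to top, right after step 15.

[-1, 3]

PUSH -45 → [-45]
NEG      → [45]
PUSH -6  → [45, -6]
NEG      → [45, 6]
OVER     → [45, 6, 45]
MUL      → [45, 270]
MOD      → [45]
PUSH -3  → [45, -3]
EQ       → [0]
PUSH -1  → [0, -1]
OVER     → [0, -1, 0]
SUB      → [0, -1]
SWAP     → [-1, 0]
ADD      → [-1]
PUSH 3   → [-1, 3]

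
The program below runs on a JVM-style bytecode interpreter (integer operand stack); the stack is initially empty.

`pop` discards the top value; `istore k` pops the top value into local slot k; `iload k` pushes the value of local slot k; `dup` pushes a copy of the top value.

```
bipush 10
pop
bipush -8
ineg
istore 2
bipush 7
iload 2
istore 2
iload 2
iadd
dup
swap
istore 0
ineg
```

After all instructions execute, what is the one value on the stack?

-15

bipush 10  10
pop        (empty)
bipush -8  -8
ineg       8
istore 2   (empty)
bipush 7   7
iload 2    7 8
istore 2   7
iload 2    7 8
iadd       15
dup        15 15
swap       15 15
istore 0   15
ineg       -15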